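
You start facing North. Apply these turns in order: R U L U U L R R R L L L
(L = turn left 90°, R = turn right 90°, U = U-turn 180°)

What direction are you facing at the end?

Answer: Final heading: East

Derivation:
Start: North
  R (right (90° clockwise)) -> East
  U (U-turn (180°)) -> West
  L (left (90° counter-clockwise)) -> South
  U (U-turn (180°)) -> North
  U (U-turn (180°)) -> South
  L (left (90° counter-clockwise)) -> East
  R (right (90° clockwise)) -> South
  R (right (90° clockwise)) -> West
  R (right (90° clockwise)) -> North
  L (left (90° counter-clockwise)) -> West
  L (left (90° counter-clockwise)) -> South
  L (left (90° counter-clockwise)) -> East
Final: East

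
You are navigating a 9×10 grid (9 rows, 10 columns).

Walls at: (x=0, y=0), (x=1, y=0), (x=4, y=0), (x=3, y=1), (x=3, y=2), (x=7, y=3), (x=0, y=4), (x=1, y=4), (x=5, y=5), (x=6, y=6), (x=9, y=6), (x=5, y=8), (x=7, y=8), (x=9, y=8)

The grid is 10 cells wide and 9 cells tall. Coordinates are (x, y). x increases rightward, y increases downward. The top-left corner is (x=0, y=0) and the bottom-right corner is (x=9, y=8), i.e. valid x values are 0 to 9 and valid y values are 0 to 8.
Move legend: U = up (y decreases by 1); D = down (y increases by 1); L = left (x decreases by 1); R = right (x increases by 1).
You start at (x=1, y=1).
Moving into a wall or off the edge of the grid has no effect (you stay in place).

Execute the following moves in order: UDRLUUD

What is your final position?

Start: (x=1, y=1)
  U (up): blocked, stay at (x=1, y=1)
  D (down): (x=1, y=1) -> (x=1, y=2)
  R (right): (x=1, y=2) -> (x=2, y=2)
  L (left): (x=2, y=2) -> (x=1, y=2)
  U (up): (x=1, y=2) -> (x=1, y=1)
  U (up): blocked, stay at (x=1, y=1)
  D (down): (x=1, y=1) -> (x=1, y=2)
Final: (x=1, y=2)

Answer: Final position: (x=1, y=2)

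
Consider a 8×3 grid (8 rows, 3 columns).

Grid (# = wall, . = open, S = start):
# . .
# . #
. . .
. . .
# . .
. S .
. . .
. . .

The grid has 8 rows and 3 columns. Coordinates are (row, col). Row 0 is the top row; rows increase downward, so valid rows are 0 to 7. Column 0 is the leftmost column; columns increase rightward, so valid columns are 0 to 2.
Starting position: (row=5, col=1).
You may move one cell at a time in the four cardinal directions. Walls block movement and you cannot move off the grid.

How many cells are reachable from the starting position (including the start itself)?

Answer: Reachable cells: 20

Derivation:
BFS flood-fill from (row=5, col=1):
  Distance 0: (row=5, col=1)
  Distance 1: (row=4, col=1), (row=5, col=0), (row=5, col=2), (row=6, col=1)
  Distance 2: (row=3, col=1), (row=4, col=2), (row=6, col=0), (row=6, col=2), (row=7, col=1)
  Distance 3: (row=2, col=1), (row=3, col=0), (row=3, col=2), (row=7, col=0), (row=7, col=2)
  Distance 4: (row=1, col=1), (row=2, col=0), (row=2, col=2)
  Distance 5: (row=0, col=1)
  Distance 6: (row=0, col=2)
Total reachable: 20 (grid has 20 open cells total)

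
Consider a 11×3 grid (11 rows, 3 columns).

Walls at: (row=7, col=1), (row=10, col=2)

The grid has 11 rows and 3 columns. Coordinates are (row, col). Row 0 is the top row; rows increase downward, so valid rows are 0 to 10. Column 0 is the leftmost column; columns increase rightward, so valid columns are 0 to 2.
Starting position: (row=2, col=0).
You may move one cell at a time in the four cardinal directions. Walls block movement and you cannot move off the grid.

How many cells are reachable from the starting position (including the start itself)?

Answer: Reachable cells: 31

Derivation:
BFS flood-fill from (row=2, col=0):
  Distance 0: (row=2, col=0)
  Distance 1: (row=1, col=0), (row=2, col=1), (row=3, col=0)
  Distance 2: (row=0, col=0), (row=1, col=1), (row=2, col=2), (row=3, col=1), (row=4, col=0)
  Distance 3: (row=0, col=1), (row=1, col=2), (row=3, col=2), (row=4, col=1), (row=5, col=0)
  Distance 4: (row=0, col=2), (row=4, col=2), (row=5, col=1), (row=6, col=0)
  Distance 5: (row=5, col=2), (row=6, col=1), (row=7, col=0)
  Distance 6: (row=6, col=2), (row=8, col=0)
  Distance 7: (row=7, col=2), (row=8, col=1), (row=9, col=0)
  Distance 8: (row=8, col=2), (row=9, col=1), (row=10, col=0)
  Distance 9: (row=9, col=2), (row=10, col=1)
Total reachable: 31 (grid has 31 open cells total)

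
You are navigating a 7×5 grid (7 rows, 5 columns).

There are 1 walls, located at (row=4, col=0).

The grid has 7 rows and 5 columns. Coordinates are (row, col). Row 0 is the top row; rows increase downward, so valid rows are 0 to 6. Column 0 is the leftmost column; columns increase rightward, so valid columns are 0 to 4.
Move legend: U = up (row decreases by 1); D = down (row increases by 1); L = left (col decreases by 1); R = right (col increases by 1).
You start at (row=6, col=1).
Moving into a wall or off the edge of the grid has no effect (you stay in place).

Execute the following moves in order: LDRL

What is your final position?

Answer: Final position: (row=6, col=0)

Derivation:
Start: (row=6, col=1)
  L (left): (row=6, col=1) -> (row=6, col=0)
  D (down): blocked, stay at (row=6, col=0)
  R (right): (row=6, col=0) -> (row=6, col=1)
  L (left): (row=6, col=1) -> (row=6, col=0)
Final: (row=6, col=0)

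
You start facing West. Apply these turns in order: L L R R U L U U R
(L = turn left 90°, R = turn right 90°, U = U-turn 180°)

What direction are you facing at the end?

Answer: Final heading: East

Derivation:
Start: West
  L (left (90° counter-clockwise)) -> South
  L (left (90° counter-clockwise)) -> East
  R (right (90° clockwise)) -> South
  R (right (90° clockwise)) -> West
  U (U-turn (180°)) -> East
  L (left (90° counter-clockwise)) -> North
  U (U-turn (180°)) -> South
  U (U-turn (180°)) -> North
  R (right (90° clockwise)) -> East
Final: East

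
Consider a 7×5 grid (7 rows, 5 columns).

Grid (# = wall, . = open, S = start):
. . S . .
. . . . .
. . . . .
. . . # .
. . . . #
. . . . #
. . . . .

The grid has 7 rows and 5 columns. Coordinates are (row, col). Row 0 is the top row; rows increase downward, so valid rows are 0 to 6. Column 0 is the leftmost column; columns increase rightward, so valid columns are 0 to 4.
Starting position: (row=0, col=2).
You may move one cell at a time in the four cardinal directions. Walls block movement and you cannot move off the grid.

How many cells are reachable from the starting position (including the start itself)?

BFS flood-fill from (row=0, col=2):
  Distance 0: (row=0, col=2)
  Distance 1: (row=0, col=1), (row=0, col=3), (row=1, col=2)
  Distance 2: (row=0, col=0), (row=0, col=4), (row=1, col=1), (row=1, col=3), (row=2, col=2)
  Distance 3: (row=1, col=0), (row=1, col=4), (row=2, col=1), (row=2, col=3), (row=3, col=2)
  Distance 4: (row=2, col=0), (row=2, col=4), (row=3, col=1), (row=4, col=2)
  Distance 5: (row=3, col=0), (row=3, col=4), (row=4, col=1), (row=4, col=3), (row=5, col=2)
  Distance 6: (row=4, col=0), (row=5, col=1), (row=5, col=3), (row=6, col=2)
  Distance 7: (row=5, col=0), (row=6, col=1), (row=6, col=3)
  Distance 8: (row=6, col=0), (row=6, col=4)
Total reachable: 32 (grid has 32 open cells total)

Answer: Reachable cells: 32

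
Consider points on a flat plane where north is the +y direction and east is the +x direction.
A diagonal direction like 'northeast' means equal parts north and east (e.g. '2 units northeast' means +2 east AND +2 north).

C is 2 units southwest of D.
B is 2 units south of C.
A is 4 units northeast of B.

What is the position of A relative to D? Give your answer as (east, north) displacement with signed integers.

Answer: A is at (east=2, north=0) relative to D.

Derivation:
Place D at the origin (east=0, north=0).
  C is 2 units southwest of D: delta (east=-2, north=-2); C at (east=-2, north=-2).
  B is 2 units south of C: delta (east=+0, north=-2); B at (east=-2, north=-4).
  A is 4 units northeast of B: delta (east=+4, north=+4); A at (east=2, north=0).
Therefore A relative to D: (east=2, north=0).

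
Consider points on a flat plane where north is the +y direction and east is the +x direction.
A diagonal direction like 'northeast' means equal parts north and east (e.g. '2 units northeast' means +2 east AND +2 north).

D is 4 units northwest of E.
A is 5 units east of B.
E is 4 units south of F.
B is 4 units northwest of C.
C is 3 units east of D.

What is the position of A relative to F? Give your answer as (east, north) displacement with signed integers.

Answer: A is at (east=0, north=4) relative to F.

Derivation:
Place F at the origin (east=0, north=0).
  E is 4 units south of F: delta (east=+0, north=-4); E at (east=0, north=-4).
  D is 4 units northwest of E: delta (east=-4, north=+4); D at (east=-4, north=0).
  C is 3 units east of D: delta (east=+3, north=+0); C at (east=-1, north=0).
  B is 4 units northwest of C: delta (east=-4, north=+4); B at (east=-5, north=4).
  A is 5 units east of B: delta (east=+5, north=+0); A at (east=0, north=4).
Therefore A relative to F: (east=0, north=4).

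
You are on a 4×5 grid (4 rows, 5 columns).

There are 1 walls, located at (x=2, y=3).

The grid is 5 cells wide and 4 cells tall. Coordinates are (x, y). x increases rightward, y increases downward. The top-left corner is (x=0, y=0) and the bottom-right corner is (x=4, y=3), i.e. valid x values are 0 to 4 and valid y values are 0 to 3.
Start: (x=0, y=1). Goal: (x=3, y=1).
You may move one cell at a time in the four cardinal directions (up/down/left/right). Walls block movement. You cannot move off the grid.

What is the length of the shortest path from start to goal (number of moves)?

Answer: Shortest path length: 3

Derivation:
BFS from (x=0, y=1) until reaching (x=3, y=1):
  Distance 0: (x=0, y=1)
  Distance 1: (x=0, y=0), (x=1, y=1), (x=0, y=2)
  Distance 2: (x=1, y=0), (x=2, y=1), (x=1, y=2), (x=0, y=3)
  Distance 3: (x=2, y=0), (x=3, y=1), (x=2, y=2), (x=1, y=3)  <- goal reached here
One shortest path (3 moves): (x=0, y=1) -> (x=1, y=1) -> (x=2, y=1) -> (x=3, y=1)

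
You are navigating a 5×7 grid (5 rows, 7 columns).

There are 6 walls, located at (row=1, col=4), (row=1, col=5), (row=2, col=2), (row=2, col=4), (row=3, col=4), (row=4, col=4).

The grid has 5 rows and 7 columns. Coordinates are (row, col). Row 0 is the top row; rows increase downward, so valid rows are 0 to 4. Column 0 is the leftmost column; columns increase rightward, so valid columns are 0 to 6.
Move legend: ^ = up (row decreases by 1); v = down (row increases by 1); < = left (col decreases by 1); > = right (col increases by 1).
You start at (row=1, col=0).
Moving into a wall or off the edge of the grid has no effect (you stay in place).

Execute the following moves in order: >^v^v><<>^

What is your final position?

Answer: Final position: (row=0, col=1)

Derivation:
Start: (row=1, col=0)
  > (right): (row=1, col=0) -> (row=1, col=1)
  ^ (up): (row=1, col=1) -> (row=0, col=1)
  v (down): (row=0, col=1) -> (row=1, col=1)
  ^ (up): (row=1, col=1) -> (row=0, col=1)
  v (down): (row=0, col=1) -> (row=1, col=1)
  > (right): (row=1, col=1) -> (row=1, col=2)
  < (left): (row=1, col=2) -> (row=1, col=1)
  < (left): (row=1, col=1) -> (row=1, col=0)
  > (right): (row=1, col=0) -> (row=1, col=1)
  ^ (up): (row=1, col=1) -> (row=0, col=1)
Final: (row=0, col=1)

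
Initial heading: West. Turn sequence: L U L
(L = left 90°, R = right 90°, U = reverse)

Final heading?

Start: West
  L (left (90° counter-clockwise)) -> South
  U (U-turn (180°)) -> North
  L (left (90° counter-clockwise)) -> West
Final: West

Answer: Final heading: West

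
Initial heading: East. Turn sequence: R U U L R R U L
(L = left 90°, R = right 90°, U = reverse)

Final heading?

Answer: Final heading: North

Derivation:
Start: East
  R (right (90° clockwise)) -> South
  U (U-turn (180°)) -> North
  U (U-turn (180°)) -> South
  L (left (90° counter-clockwise)) -> East
  R (right (90° clockwise)) -> South
  R (right (90° clockwise)) -> West
  U (U-turn (180°)) -> East
  L (left (90° counter-clockwise)) -> North
Final: North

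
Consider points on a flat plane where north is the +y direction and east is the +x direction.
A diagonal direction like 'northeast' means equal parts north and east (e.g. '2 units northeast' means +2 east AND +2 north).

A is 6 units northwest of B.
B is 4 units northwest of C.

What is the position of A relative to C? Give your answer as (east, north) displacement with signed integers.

Answer: A is at (east=-10, north=10) relative to C.

Derivation:
Place C at the origin (east=0, north=0).
  B is 4 units northwest of C: delta (east=-4, north=+4); B at (east=-4, north=4).
  A is 6 units northwest of B: delta (east=-6, north=+6); A at (east=-10, north=10).
Therefore A relative to C: (east=-10, north=10).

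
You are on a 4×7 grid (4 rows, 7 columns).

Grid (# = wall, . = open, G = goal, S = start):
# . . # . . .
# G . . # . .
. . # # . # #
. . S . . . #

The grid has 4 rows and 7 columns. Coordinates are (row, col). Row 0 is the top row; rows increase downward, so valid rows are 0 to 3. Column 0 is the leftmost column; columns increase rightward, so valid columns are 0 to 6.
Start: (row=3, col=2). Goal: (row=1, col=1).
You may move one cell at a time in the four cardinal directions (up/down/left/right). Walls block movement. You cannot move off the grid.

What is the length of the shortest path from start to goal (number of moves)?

Answer: Shortest path length: 3

Derivation:
BFS from (row=3, col=2) until reaching (row=1, col=1):
  Distance 0: (row=3, col=2)
  Distance 1: (row=3, col=1), (row=3, col=3)
  Distance 2: (row=2, col=1), (row=3, col=0), (row=3, col=4)
  Distance 3: (row=1, col=1), (row=2, col=0), (row=2, col=4), (row=3, col=5)  <- goal reached here
One shortest path (3 moves): (row=3, col=2) -> (row=3, col=1) -> (row=2, col=1) -> (row=1, col=1)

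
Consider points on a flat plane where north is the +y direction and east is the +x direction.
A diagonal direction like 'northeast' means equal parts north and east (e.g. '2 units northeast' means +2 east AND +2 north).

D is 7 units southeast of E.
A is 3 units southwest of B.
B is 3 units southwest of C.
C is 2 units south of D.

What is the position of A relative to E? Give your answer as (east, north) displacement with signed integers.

Place E at the origin (east=0, north=0).
  D is 7 units southeast of E: delta (east=+7, north=-7); D at (east=7, north=-7).
  C is 2 units south of D: delta (east=+0, north=-2); C at (east=7, north=-9).
  B is 3 units southwest of C: delta (east=-3, north=-3); B at (east=4, north=-12).
  A is 3 units southwest of B: delta (east=-3, north=-3); A at (east=1, north=-15).
Therefore A relative to E: (east=1, north=-15).

Answer: A is at (east=1, north=-15) relative to E.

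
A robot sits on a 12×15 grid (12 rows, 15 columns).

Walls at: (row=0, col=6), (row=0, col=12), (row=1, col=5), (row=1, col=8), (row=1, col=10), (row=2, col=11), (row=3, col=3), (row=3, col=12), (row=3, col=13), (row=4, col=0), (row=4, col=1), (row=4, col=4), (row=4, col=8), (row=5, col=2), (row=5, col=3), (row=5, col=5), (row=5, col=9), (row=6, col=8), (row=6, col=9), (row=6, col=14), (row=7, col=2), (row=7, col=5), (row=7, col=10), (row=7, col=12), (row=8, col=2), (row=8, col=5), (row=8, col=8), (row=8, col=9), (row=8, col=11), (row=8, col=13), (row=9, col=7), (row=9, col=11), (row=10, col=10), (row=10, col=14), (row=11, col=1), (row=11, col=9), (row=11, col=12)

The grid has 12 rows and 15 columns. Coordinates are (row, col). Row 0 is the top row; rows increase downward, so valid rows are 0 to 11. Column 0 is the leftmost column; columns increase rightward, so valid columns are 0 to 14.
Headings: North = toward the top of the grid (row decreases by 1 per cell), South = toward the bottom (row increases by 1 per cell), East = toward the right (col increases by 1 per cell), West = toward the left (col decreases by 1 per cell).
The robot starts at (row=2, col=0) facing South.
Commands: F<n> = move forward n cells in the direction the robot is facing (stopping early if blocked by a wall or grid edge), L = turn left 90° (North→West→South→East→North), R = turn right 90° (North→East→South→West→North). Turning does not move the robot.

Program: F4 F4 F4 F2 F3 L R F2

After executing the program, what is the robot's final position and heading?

Start: (row=2, col=0), facing South
  F4: move forward 1/4 (blocked), now at (row=3, col=0)
  F4: move forward 0/4 (blocked), now at (row=3, col=0)
  F4: move forward 0/4 (blocked), now at (row=3, col=0)
  F2: move forward 0/2 (blocked), now at (row=3, col=0)
  F3: move forward 0/3 (blocked), now at (row=3, col=0)
  L: turn left, now facing East
  R: turn right, now facing South
  F2: move forward 0/2 (blocked), now at (row=3, col=0)
Final: (row=3, col=0), facing South

Answer: Final position: (row=3, col=0), facing South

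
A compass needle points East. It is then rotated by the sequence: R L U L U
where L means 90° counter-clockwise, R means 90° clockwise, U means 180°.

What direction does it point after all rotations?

Start: East
  R (right (90° clockwise)) -> South
  L (left (90° counter-clockwise)) -> East
  U (U-turn (180°)) -> West
  L (left (90° counter-clockwise)) -> South
  U (U-turn (180°)) -> North
Final: North

Answer: Final heading: North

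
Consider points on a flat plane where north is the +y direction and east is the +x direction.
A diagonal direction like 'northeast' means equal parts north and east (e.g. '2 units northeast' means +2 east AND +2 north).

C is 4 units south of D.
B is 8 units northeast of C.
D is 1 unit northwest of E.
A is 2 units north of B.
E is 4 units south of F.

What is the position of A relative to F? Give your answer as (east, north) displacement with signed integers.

Place F at the origin (east=0, north=0).
  E is 4 units south of F: delta (east=+0, north=-4); E at (east=0, north=-4).
  D is 1 unit northwest of E: delta (east=-1, north=+1); D at (east=-1, north=-3).
  C is 4 units south of D: delta (east=+0, north=-4); C at (east=-1, north=-7).
  B is 8 units northeast of C: delta (east=+8, north=+8); B at (east=7, north=1).
  A is 2 units north of B: delta (east=+0, north=+2); A at (east=7, north=3).
Therefore A relative to F: (east=7, north=3).

Answer: A is at (east=7, north=3) relative to F.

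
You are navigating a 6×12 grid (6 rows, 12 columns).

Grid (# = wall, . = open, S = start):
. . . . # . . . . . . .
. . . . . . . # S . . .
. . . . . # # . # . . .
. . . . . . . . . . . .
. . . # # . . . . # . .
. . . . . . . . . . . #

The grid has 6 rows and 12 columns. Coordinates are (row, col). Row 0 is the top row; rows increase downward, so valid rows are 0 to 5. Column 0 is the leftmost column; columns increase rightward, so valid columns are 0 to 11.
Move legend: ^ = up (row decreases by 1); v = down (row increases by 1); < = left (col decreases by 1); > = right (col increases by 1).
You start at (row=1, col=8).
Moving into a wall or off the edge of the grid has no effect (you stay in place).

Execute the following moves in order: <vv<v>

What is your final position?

Start: (row=1, col=8)
  < (left): blocked, stay at (row=1, col=8)
  v (down): blocked, stay at (row=1, col=8)
  v (down): blocked, stay at (row=1, col=8)
  < (left): blocked, stay at (row=1, col=8)
  v (down): blocked, stay at (row=1, col=8)
  > (right): (row=1, col=8) -> (row=1, col=9)
Final: (row=1, col=9)

Answer: Final position: (row=1, col=9)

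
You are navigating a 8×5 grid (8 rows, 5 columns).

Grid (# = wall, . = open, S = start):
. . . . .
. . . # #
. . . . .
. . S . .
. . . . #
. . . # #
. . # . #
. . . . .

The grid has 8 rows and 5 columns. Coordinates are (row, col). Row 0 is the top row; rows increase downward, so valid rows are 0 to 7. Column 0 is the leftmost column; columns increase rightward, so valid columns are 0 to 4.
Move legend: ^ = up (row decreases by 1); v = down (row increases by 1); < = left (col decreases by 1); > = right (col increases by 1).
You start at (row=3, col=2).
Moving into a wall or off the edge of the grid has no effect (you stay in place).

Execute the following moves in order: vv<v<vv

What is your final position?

Start: (row=3, col=2)
  v (down): (row=3, col=2) -> (row=4, col=2)
  v (down): (row=4, col=2) -> (row=5, col=2)
  < (left): (row=5, col=2) -> (row=5, col=1)
  v (down): (row=5, col=1) -> (row=6, col=1)
  < (left): (row=6, col=1) -> (row=6, col=0)
  v (down): (row=6, col=0) -> (row=7, col=0)
  v (down): blocked, stay at (row=7, col=0)
Final: (row=7, col=0)

Answer: Final position: (row=7, col=0)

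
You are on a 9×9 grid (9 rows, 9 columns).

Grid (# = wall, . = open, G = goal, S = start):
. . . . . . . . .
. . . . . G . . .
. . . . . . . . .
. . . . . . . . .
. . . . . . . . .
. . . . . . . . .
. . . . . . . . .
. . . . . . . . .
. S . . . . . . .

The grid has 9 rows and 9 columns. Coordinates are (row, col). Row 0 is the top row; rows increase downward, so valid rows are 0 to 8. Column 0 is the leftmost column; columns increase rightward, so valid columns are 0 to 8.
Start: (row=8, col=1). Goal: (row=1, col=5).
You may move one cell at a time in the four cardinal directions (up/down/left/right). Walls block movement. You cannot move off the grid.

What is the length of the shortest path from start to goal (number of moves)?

Answer: Shortest path length: 11

Derivation:
BFS from (row=8, col=1) until reaching (row=1, col=5):
  Distance 0: (row=8, col=1)
  Distance 1: (row=7, col=1), (row=8, col=0), (row=8, col=2)
  Distance 2: (row=6, col=1), (row=7, col=0), (row=7, col=2), (row=8, col=3)
  Distance 3: (row=5, col=1), (row=6, col=0), (row=6, col=2), (row=7, col=3), (row=8, col=4)
  Distance 4: (row=4, col=1), (row=5, col=0), (row=5, col=2), (row=6, col=3), (row=7, col=4), (row=8, col=5)
  Distance 5: (row=3, col=1), (row=4, col=0), (row=4, col=2), (row=5, col=3), (row=6, col=4), (row=7, col=5), (row=8, col=6)
  Distance 6: (row=2, col=1), (row=3, col=0), (row=3, col=2), (row=4, col=3), (row=5, col=4), (row=6, col=5), (row=7, col=6), (row=8, col=7)
  Distance 7: (row=1, col=1), (row=2, col=0), (row=2, col=2), (row=3, col=3), (row=4, col=4), (row=5, col=5), (row=6, col=6), (row=7, col=7), (row=8, col=8)
  Distance 8: (row=0, col=1), (row=1, col=0), (row=1, col=2), (row=2, col=3), (row=3, col=4), (row=4, col=5), (row=5, col=6), (row=6, col=7), (row=7, col=8)
  Distance 9: (row=0, col=0), (row=0, col=2), (row=1, col=3), (row=2, col=4), (row=3, col=5), (row=4, col=6), (row=5, col=7), (row=6, col=8)
  Distance 10: (row=0, col=3), (row=1, col=4), (row=2, col=5), (row=3, col=6), (row=4, col=7), (row=5, col=8)
  Distance 11: (row=0, col=4), (row=1, col=5), (row=2, col=6), (row=3, col=7), (row=4, col=8)  <- goal reached here
One shortest path (11 moves): (row=8, col=1) -> (row=8, col=2) -> (row=8, col=3) -> (row=8, col=4) -> (row=8, col=5) -> (row=7, col=5) -> (row=6, col=5) -> (row=5, col=5) -> (row=4, col=5) -> (row=3, col=5) -> (row=2, col=5) -> (row=1, col=5)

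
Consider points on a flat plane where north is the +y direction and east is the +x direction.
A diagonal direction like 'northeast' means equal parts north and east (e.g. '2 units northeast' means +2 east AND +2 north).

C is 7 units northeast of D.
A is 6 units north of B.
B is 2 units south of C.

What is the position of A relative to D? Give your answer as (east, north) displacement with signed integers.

Place D at the origin (east=0, north=0).
  C is 7 units northeast of D: delta (east=+7, north=+7); C at (east=7, north=7).
  B is 2 units south of C: delta (east=+0, north=-2); B at (east=7, north=5).
  A is 6 units north of B: delta (east=+0, north=+6); A at (east=7, north=11).
Therefore A relative to D: (east=7, north=11).

Answer: A is at (east=7, north=11) relative to D.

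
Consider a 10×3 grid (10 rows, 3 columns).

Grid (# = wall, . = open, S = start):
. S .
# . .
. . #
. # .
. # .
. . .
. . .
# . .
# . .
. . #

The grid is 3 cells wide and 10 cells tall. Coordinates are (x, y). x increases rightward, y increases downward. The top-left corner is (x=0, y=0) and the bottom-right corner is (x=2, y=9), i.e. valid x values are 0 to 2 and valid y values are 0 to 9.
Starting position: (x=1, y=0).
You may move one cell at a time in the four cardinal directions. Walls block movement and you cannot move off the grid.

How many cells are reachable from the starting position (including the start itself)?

BFS flood-fill from (x=1, y=0):
  Distance 0: (x=1, y=0)
  Distance 1: (x=0, y=0), (x=2, y=0), (x=1, y=1)
  Distance 2: (x=2, y=1), (x=1, y=2)
  Distance 3: (x=0, y=2)
  Distance 4: (x=0, y=3)
  Distance 5: (x=0, y=4)
  Distance 6: (x=0, y=5)
  Distance 7: (x=1, y=5), (x=0, y=6)
  Distance 8: (x=2, y=5), (x=1, y=6)
  Distance 9: (x=2, y=4), (x=2, y=6), (x=1, y=7)
  Distance 10: (x=2, y=3), (x=2, y=7), (x=1, y=8)
  Distance 11: (x=2, y=8), (x=1, y=9)
  Distance 12: (x=0, y=9)
Total reachable: 23 (grid has 23 open cells total)

Answer: Reachable cells: 23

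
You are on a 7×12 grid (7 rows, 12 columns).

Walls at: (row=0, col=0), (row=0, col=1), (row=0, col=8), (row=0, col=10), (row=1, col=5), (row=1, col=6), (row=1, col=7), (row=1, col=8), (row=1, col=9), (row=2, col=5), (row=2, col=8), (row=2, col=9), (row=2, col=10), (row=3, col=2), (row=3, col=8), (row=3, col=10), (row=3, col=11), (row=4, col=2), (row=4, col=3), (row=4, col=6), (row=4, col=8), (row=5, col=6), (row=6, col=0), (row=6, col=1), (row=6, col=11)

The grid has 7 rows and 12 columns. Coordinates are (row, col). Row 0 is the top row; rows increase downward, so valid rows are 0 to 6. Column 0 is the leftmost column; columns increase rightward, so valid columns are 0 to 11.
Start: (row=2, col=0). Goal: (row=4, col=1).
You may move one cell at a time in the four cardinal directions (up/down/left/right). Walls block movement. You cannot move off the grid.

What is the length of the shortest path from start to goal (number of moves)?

Answer: Shortest path length: 3

Derivation:
BFS from (row=2, col=0) until reaching (row=4, col=1):
  Distance 0: (row=2, col=0)
  Distance 1: (row=1, col=0), (row=2, col=1), (row=3, col=0)
  Distance 2: (row=1, col=1), (row=2, col=2), (row=3, col=1), (row=4, col=0)
  Distance 3: (row=1, col=2), (row=2, col=3), (row=4, col=1), (row=5, col=0)  <- goal reached here
One shortest path (3 moves): (row=2, col=0) -> (row=2, col=1) -> (row=3, col=1) -> (row=4, col=1)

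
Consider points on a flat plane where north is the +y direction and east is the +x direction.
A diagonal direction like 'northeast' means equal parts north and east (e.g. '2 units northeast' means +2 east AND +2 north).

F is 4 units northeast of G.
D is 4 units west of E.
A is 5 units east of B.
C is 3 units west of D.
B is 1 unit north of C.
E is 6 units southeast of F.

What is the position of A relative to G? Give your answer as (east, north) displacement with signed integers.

Place G at the origin (east=0, north=0).
  F is 4 units northeast of G: delta (east=+4, north=+4); F at (east=4, north=4).
  E is 6 units southeast of F: delta (east=+6, north=-6); E at (east=10, north=-2).
  D is 4 units west of E: delta (east=-4, north=+0); D at (east=6, north=-2).
  C is 3 units west of D: delta (east=-3, north=+0); C at (east=3, north=-2).
  B is 1 unit north of C: delta (east=+0, north=+1); B at (east=3, north=-1).
  A is 5 units east of B: delta (east=+5, north=+0); A at (east=8, north=-1).
Therefore A relative to G: (east=8, north=-1).

Answer: A is at (east=8, north=-1) relative to G.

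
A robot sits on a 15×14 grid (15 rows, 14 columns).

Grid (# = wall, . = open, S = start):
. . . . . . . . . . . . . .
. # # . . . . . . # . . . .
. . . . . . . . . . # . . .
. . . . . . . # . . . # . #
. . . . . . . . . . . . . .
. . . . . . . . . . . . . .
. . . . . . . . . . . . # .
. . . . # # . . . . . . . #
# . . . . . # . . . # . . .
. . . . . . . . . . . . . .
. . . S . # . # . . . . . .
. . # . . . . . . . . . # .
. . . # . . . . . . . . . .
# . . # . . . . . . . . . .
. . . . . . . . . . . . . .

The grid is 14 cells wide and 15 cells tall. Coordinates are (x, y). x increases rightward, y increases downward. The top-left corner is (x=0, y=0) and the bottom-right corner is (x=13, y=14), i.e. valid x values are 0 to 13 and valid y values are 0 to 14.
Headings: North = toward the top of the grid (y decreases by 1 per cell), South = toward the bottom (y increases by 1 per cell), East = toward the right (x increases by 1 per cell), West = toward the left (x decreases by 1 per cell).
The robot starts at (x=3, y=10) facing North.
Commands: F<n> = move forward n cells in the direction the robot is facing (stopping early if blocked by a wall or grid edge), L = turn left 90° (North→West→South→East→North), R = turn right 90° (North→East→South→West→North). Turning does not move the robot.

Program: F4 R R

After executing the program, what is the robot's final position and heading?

Answer: Final position: (x=3, y=6), facing South

Derivation:
Start: (x=3, y=10), facing North
  F4: move forward 4, now at (x=3, y=6)
  R: turn right, now facing East
  R: turn right, now facing South
Final: (x=3, y=6), facing South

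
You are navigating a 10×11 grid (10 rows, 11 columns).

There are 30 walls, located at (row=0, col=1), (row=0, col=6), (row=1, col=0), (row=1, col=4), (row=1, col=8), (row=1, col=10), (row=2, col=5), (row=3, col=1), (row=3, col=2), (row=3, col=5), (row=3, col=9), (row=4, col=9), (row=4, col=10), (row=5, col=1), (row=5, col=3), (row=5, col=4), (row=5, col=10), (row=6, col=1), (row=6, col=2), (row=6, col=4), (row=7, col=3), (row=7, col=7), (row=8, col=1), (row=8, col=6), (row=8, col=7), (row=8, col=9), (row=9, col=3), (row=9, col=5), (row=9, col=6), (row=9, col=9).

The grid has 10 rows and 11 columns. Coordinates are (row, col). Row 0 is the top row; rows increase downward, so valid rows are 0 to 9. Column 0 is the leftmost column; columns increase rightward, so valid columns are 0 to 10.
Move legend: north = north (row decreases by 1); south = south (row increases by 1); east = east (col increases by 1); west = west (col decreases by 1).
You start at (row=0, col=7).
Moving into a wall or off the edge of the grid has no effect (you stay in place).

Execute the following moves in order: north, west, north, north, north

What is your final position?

Answer: Final position: (row=0, col=7)

Derivation:
Start: (row=0, col=7)
  north (north): blocked, stay at (row=0, col=7)
  west (west): blocked, stay at (row=0, col=7)
  [×3]north (north): blocked, stay at (row=0, col=7)
Final: (row=0, col=7)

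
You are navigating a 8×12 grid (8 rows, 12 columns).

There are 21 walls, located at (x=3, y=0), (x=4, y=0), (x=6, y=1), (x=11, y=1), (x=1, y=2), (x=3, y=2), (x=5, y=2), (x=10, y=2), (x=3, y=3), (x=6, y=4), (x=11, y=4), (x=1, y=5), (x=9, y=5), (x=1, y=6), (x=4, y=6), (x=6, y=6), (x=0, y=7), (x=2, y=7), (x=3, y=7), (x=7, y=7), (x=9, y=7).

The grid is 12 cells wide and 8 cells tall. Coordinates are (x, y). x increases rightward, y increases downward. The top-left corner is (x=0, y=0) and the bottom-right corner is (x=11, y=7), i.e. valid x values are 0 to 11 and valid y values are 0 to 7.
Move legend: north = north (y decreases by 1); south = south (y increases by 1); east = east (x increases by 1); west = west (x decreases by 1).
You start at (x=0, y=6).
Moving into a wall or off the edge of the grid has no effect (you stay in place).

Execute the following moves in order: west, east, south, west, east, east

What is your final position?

Start: (x=0, y=6)
  west (west): blocked, stay at (x=0, y=6)
  east (east): blocked, stay at (x=0, y=6)
  south (south): blocked, stay at (x=0, y=6)
  west (west): blocked, stay at (x=0, y=6)
  east (east): blocked, stay at (x=0, y=6)
  east (east): blocked, stay at (x=0, y=6)
Final: (x=0, y=6)

Answer: Final position: (x=0, y=6)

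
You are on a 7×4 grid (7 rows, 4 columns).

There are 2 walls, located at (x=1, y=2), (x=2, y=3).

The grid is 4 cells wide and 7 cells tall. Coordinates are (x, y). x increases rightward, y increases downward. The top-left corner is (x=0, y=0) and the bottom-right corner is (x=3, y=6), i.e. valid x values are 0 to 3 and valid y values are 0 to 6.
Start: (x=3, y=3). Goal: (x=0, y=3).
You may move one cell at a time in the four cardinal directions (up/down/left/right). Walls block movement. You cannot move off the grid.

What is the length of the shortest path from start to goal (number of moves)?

BFS from (x=3, y=3) until reaching (x=0, y=3):
  Distance 0: (x=3, y=3)
  Distance 1: (x=3, y=2), (x=3, y=4)
  Distance 2: (x=3, y=1), (x=2, y=2), (x=2, y=4), (x=3, y=5)
  Distance 3: (x=3, y=0), (x=2, y=1), (x=1, y=4), (x=2, y=5), (x=3, y=6)
  Distance 4: (x=2, y=0), (x=1, y=1), (x=1, y=3), (x=0, y=4), (x=1, y=5), (x=2, y=6)
  Distance 5: (x=1, y=0), (x=0, y=1), (x=0, y=3), (x=0, y=5), (x=1, y=6)  <- goal reached here
One shortest path (5 moves): (x=3, y=3) -> (x=3, y=4) -> (x=2, y=4) -> (x=1, y=4) -> (x=0, y=4) -> (x=0, y=3)

Answer: Shortest path length: 5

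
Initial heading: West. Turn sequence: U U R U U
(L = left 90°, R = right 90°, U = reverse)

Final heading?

Start: West
  U (U-turn (180°)) -> East
  U (U-turn (180°)) -> West
  R (right (90° clockwise)) -> North
  U (U-turn (180°)) -> South
  U (U-turn (180°)) -> North
Final: North

Answer: Final heading: North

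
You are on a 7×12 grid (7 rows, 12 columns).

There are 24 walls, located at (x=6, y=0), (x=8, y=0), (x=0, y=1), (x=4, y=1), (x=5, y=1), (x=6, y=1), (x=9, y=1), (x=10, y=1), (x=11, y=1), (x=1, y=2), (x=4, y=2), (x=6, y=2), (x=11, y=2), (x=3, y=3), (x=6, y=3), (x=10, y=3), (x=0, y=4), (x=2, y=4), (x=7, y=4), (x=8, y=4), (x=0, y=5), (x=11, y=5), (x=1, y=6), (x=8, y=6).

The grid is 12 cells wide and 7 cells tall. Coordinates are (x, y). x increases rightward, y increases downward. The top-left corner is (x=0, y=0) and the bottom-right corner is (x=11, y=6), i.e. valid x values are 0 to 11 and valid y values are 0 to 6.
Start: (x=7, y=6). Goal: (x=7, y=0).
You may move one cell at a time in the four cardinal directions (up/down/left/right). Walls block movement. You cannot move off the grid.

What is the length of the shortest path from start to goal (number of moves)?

BFS from (x=7, y=6) until reaching (x=7, y=0):
  Distance 0: (x=7, y=6)
  Distance 1: (x=7, y=5), (x=6, y=6)
  Distance 2: (x=6, y=5), (x=8, y=5), (x=5, y=6)
  Distance 3: (x=6, y=4), (x=5, y=5), (x=9, y=5), (x=4, y=6)
  Distance 4: (x=5, y=4), (x=9, y=4), (x=4, y=5), (x=10, y=5), (x=3, y=6), (x=9, y=6)
  Distance 5: (x=5, y=3), (x=9, y=3), (x=4, y=4), (x=10, y=4), (x=3, y=5), (x=2, y=6), (x=10, y=6)
  Distance 6: (x=5, y=2), (x=9, y=2), (x=4, y=3), (x=8, y=3), (x=3, y=4), (x=11, y=4), (x=2, y=5), (x=11, y=6)
  Distance 7: (x=8, y=2), (x=10, y=2), (x=7, y=3), (x=11, y=3), (x=1, y=5)
  Distance 8: (x=8, y=1), (x=7, y=2), (x=1, y=4)
  Distance 9: (x=7, y=1), (x=1, y=3)
  Distance 10: (x=7, y=0), (x=0, y=3), (x=2, y=3)  <- goal reached here
One shortest path (10 moves): (x=7, y=6) -> (x=7, y=5) -> (x=8, y=5) -> (x=9, y=5) -> (x=9, y=4) -> (x=9, y=3) -> (x=8, y=3) -> (x=7, y=3) -> (x=7, y=2) -> (x=7, y=1) -> (x=7, y=0)

Answer: Shortest path length: 10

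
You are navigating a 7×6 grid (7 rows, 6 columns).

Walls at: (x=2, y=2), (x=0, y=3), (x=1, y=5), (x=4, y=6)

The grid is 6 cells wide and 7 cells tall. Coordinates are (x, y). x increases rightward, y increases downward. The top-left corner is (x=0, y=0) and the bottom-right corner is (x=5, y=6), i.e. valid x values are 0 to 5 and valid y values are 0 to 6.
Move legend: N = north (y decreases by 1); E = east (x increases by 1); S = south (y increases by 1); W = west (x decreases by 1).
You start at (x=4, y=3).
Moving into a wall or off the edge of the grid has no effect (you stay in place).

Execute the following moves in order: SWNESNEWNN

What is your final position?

Answer: Final position: (x=4, y=1)

Derivation:
Start: (x=4, y=3)
  S (south): (x=4, y=3) -> (x=4, y=4)
  W (west): (x=4, y=4) -> (x=3, y=4)
  N (north): (x=3, y=4) -> (x=3, y=3)
  E (east): (x=3, y=3) -> (x=4, y=3)
  S (south): (x=4, y=3) -> (x=4, y=4)
  N (north): (x=4, y=4) -> (x=4, y=3)
  E (east): (x=4, y=3) -> (x=5, y=3)
  W (west): (x=5, y=3) -> (x=4, y=3)
  N (north): (x=4, y=3) -> (x=4, y=2)
  N (north): (x=4, y=2) -> (x=4, y=1)
Final: (x=4, y=1)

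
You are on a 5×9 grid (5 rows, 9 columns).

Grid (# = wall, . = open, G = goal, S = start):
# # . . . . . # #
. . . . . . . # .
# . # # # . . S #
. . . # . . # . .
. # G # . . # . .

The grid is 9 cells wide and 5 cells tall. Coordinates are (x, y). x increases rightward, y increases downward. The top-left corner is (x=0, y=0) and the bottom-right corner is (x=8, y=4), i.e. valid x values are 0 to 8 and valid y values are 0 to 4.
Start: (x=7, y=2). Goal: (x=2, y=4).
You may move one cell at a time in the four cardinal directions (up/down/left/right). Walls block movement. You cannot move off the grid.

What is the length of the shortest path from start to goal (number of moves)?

BFS from (x=7, y=2) until reaching (x=2, y=4):
  Distance 0: (x=7, y=2)
  Distance 1: (x=6, y=2), (x=7, y=3)
  Distance 2: (x=6, y=1), (x=5, y=2), (x=8, y=3), (x=7, y=4)
  Distance 3: (x=6, y=0), (x=5, y=1), (x=5, y=3), (x=8, y=4)
  Distance 4: (x=5, y=0), (x=4, y=1), (x=4, y=3), (x=5, y=4)
  Distance 5: (x=4, y=0), (x=3, y=1), (x=4, y=4)
  Distance 6: (x=3, y=0), (x=2, y=1)
  Distance 7: (x=2, y=0), (x=1, y=1)
  Distance 8: (x=0, y=1), (x=1, y=2)
  Distance 9: (x=1, y=3)
  Distance 10: (x=0, y=3), (x=2, y=3)
  Distance 11: (x=0, y=4), (x=2, y=4)  <- goal reached here
One shortest path (11 moves): (x=7, y=2) -> (x=6, y=2) -> (x=5, y=2) -> (x=5, y=1) -> (x=4, y=1) -> (x=3, y=1) -> (x=2, y=1) -> (x=1, y=1) -> (x=1, y=2) -> (x=1, y=3) -> (x=2, y=3) -> (x=2, y=4)

Answer: Shortest path length: 11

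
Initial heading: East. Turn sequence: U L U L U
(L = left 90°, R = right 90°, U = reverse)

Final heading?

Answer: Final heading: East

Derivation:
Start: East
  U (U-turn (180°)) -> West
  L (left (90° counter-clockwise)) -> South
  U (U-turn (180°)) -> North
  L (left (90° counter-clockwise)) -> West
  U (U-turn (180°)) -> East
Final: East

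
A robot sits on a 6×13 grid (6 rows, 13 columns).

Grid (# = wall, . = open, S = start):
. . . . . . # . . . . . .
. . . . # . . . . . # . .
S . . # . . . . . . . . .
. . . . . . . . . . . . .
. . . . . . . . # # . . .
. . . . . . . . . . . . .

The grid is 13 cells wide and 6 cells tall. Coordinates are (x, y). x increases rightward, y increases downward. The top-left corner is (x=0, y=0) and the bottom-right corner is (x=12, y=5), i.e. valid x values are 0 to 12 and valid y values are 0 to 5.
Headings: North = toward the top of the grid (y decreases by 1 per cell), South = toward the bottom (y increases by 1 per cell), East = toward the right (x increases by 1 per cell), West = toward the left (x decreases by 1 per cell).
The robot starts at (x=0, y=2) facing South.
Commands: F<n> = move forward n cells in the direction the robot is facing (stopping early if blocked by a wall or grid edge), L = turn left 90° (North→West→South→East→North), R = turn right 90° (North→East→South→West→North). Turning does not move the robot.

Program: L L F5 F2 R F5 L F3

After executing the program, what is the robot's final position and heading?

Start: (x=0, y=2), facing South
  L: turn left, now facing East
  L: turn left, now facing North
  F5: move forward 2/5 (blocked), now at (x=0, y=0)
  F2: move forward 0/2 (blocked), now at (x=0, y=0)
  R: turn right, now facing East
  F5: move forward 5, now at (x=5, y=0)
  L: turn left, now facing North
  F3: move forward 0/3 (blocked), now at (x=5, y=0)
Final: (x=5, y=0), facing North

Answer: Final position: (x=5, y=0), facing North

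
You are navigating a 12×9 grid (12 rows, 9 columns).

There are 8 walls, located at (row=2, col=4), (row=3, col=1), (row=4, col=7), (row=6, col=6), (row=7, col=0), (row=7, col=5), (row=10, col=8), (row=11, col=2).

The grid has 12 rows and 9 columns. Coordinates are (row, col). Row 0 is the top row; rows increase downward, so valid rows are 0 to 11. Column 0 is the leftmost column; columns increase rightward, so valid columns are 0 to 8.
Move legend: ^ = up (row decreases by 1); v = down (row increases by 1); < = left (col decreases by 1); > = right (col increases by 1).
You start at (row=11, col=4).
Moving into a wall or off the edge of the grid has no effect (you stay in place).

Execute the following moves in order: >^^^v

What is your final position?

Start: (row=11, col=4)
  > (right): (row=11, col=4) -> (row=11, col=5)
  ^ (up): (row=11, col=5) -> (row=10, col=5)
  ^ (up): (row=10, col=5) -> (row=9, col=5)
  ^ (up): (row=9, col=5) -> (row=8, col=5)
  v (down): (row=8, col=5) -> (row=9, col=5)
Final: (row=9, col=5)

Answer: Final position: (row=9, col=5)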